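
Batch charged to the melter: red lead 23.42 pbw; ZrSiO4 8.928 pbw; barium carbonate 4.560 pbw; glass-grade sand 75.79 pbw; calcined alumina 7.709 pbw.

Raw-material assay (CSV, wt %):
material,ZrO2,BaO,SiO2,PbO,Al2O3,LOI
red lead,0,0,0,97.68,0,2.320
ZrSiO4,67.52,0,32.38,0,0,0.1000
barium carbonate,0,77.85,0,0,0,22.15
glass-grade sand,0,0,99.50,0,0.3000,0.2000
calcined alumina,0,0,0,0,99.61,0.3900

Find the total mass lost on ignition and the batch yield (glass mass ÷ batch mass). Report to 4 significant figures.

Each numeric step runs at full float precision from start to finish. Mid-chain values are printed (rounded to four significant digits) in the working; each reported number receives exactly one rounding — the derived quantities (yield, LOI, the five compositions, the totals, glass mass) are re-derived in full float precision using the weight values on 118.7 pbw of glass as set out in problem or answer.
Loss on ignition, line by line:
  red lead: 23.42 × 0.02320 = 0.5433 pbw
  ZrSiO4: 8.928 × 0.001000 = 0.008928 pbw
  barium carbonate: 4.560 × 0.2215 = 1.010 pbw
  glass-grade sand: 75.79 × 0.002000 = 0.1516 pbw
  calcined alumina: 7.709 × 0.003900 = 0.03007 pbw
Total LOI = 1.744 pbw
Glass = batch − LOI = 120.4 − 1.744 = 118.7 pbw

LOI loss = 1.744 pbw; glass = 118.7 pbw; yield = 98.55%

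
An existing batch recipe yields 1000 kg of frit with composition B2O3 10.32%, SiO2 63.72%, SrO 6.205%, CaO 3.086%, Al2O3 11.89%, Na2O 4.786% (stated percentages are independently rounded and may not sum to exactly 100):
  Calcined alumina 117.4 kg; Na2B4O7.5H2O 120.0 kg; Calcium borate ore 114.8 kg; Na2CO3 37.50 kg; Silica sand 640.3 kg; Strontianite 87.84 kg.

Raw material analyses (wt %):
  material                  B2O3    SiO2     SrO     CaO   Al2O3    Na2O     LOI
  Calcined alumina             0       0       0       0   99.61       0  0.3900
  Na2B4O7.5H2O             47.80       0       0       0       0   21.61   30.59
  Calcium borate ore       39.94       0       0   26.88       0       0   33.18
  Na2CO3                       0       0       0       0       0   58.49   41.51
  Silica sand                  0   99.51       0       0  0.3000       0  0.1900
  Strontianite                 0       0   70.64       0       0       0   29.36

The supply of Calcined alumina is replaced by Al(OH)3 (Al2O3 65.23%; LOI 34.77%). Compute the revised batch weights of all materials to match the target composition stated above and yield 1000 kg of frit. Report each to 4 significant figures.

Each numeric step maintains full precision at each step. Mid-chain values are rounded to four significant digits wherever printed — every reported number is rounded exactly once — the derived quantities, which include the six compositions, the yield, glass mass, ignition loss, the totals, are rebuilt at full precision, as written in either problem or answer, using the weight values per 1000 kg of glass.
Target oxide masses per 1000 kg frit:
  B2O3: 10.32% × 1000 = 103.2 kg
  SiO2: 63.72% × 1000 = 637.2 kg
  SrO: 6.205% × 1000 = 62.05 kg
  CaO: 3.086% × 1000 = 30.86 kg
  Al2O3: 11.89% × 1000 = 118.9 kg
  Na2O: 4.786% × 1000 = 47.86 kg
Balance tally, oxide-wise, with the batch weights as given, on the stated basis (target by target, the sums agree once rounding is allowed for):
  B2O3: 120.0·0.4780 + 114.8·0.3994 = 103.2 kg (target 103.2 kg)
  SiO2: 640.3·0.9951 = 637.2 kg (target 637.2 kg)
  SrO: 87.84·0.7064 = 62.05 kg (target 62.05 kg)
  CaO: 114.8·0.2688 = 30.86 kg (target 30.86 kg)
  Al2O3: 179.3·0.6523 + 640.3·0.003000 = 118.9 kg (target 118.9 kg)
  Na2O: 120.0·0.2161 + 37.50·0.5849 = 47.87 kg (target 47.86 kg)
Glass-mass closure: batch Σ − ignition loss = 1000 kg (summing oxide targets gives 1000 kg; with the basis standing at 1000 kg — any gap is answer rounding).
Whole-batch sum: Σ batch = 1180 kg; ignition loss, Σ(batch × LOI) = 179.7 kg; yield: glass divided by total = 84.77%.

Revised batch per 1000 kg frit:
  Al(OH)3: 179.3 kg
  Na2B4O7.5H2O: 120.0 kg
  Calcium borate ore: 114.8 kg
  Na2CO3: 37.50 kg
  Silica sand: 640.3 kg
  Strontianite: 87.84 kg
Total batch = 1180 kg; LOI loss = 179.7 kg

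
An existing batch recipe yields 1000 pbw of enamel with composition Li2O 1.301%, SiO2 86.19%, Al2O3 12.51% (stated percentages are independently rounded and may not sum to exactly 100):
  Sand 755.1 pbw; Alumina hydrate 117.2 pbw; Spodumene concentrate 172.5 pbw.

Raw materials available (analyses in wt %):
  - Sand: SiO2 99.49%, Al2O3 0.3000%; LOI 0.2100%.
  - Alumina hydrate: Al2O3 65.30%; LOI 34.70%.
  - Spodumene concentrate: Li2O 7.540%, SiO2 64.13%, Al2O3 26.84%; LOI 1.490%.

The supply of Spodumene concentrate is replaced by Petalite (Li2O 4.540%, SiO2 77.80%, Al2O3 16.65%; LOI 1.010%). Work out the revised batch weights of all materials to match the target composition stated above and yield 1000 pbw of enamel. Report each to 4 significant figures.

Revised batch per 1000 pbw enamel:
  Sand: 642.2 pbw
  Alumina hydrate: 115.6 pbw
  Petalite: 286.6 pbw
Total batch = 1044 pbw; LOI loss = 44.36 pbw

Values along the way are rounded to four significant figures when displayed. The whole derivation runs at exact precision end to end; a single rounding produces every reported value; derived quantities, which include glass mass, the yield, three oxide percentages, totals, LOI, are re-derived in exact precision, as written in the problem or the answer, from the batch weights at 1000 pbw of glass.
Oxide-by-oxide targets in 1000 pbw enamel:
  Li2O: 1.301% × 1000 = 13.01 pbw
  SiO2: 86.19% × 1000 = 861.9 pbw
  Al2O3: 12.51% × 1000 = 125.1 pbw
Verifying the oxide balance per the reported batch figures, relative to the basis at hand (oxide sums agree with the targets net of answer rounding effects):
  Li2O: 286.6·0.04540 = 13.01 pbw (target 13.01 pbw)
  SiO2: 642.2·0.9949 + 286.6·0.7780 = 861.9 pbw (target 861.9 pbw)
  Al2O3: 642.2·0.003000 + 115.6·0.6530 + 286.6·0.1665 = 125.1 pbw (target 125.1 pbw)
Auditing the glass mass value: Σ batch − LOI loss = 1000 pbw (summing oxide targets gives 1000 pbw; against the stated basis, 1000 pbw — deltas are rounding alone).
Total batch = Σ batch = 1044 pbw; Σ batch·LOI gives LOI loss = 44.36 pbw; yield, glass over the total, = 95.75%.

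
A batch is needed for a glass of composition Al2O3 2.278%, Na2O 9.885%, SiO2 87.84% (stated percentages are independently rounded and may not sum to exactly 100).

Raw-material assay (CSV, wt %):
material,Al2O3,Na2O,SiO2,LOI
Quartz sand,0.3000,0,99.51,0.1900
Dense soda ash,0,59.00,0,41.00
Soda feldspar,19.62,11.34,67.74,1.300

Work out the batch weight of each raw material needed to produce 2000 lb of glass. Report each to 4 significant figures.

Full float precision is maintained throughout; values along the way appear rounded to 4 significant figures in the working — every reported result sees exactly one rounding; all derived quantities, including totals, yield, LOI, glass mass, the three compositions, are re-derived using the weight values on 2000 lb of glass at exact precision, exactly as printed in the problem or the answer.
Oxide-by-oxide targets in 2000 lb glass:
  Al2O3: 2.278% × 2000 = 45.56 lb
  Na2O: 9.885% × 2000 = 197.7 lb
  SiO2: 87.84% × 2000 = 1757 lb
Oxide-by-oxide audit applying the batch weights above, versus the basis set out (target by target, the sums agree once rounding is allowed for):
  Al2O3: 1624·0.003000 + 207.4·0.1962 = 45.56 lb (target 45.56 lb)
  Na2O: 295.2·0.5900 + 207.4·0.1134 = 197.7 lb (target 197.7 lb)
  SiO2: 1624·0.9951 + 207.4·0.6774 = 1757 lb (target 1757 lb)
Auditing the glass mass value: total batch − LOI = 2000 lb (the Σ of target masses is 2000 lb; versus the stated basis of 2000 lb — differing by rounding only).
Summing the batch: Σ batch = 2127 lb; LOI loss = Σ batch·LOI = 126.8 lb; yield, glass over the total, = 94.04%.

Batch per 2000 lb glass:
  Quartz sand: 1624 lb
  Dense soda ash: 295.2 lb
  Soda feldspar: 207.4 lb
Total batch = 2127 lb; LOI loss = 126.8 lb; yield = 94.04%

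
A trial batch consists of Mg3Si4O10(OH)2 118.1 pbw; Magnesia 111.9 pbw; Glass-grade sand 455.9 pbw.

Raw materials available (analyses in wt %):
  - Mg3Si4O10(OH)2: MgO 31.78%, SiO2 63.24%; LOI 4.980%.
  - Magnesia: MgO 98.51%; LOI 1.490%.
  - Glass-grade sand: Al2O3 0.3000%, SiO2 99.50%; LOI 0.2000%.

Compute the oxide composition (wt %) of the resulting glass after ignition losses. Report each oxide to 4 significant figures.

Glass mass = 677.4 pbw (batch 685.9 − LOI 8.460).
Composition: MgO 21.81%, Al2O3 0.2019%, SiO2 77.99%

Working values are rounded to 4 significant figures wherever printed; all internal work maintains exact precision through every step. Each reported figure is rounded once only. The derived quantities, including three oxide percentages, glass mass, totals, ignition loss, yield, are computed from the weighed amounts at 677.4 pbw of glass at full float precision as set out in problem or answer.
What the batch supplies per oxide:
  MgO: 118.1·0.3178 + 111.9·0.9851 = 147.8 pbw
  Al2O3: 455.9·0.003000 = 1.368 pbw
  SiO2: 118.1·0.6324 + 455.9·0.9950 = 528.3 pbw
LOI: 118.1·0.04980 + 111.9·0.01490 + 455.9·0.002000 = 8.460 pbw
Resulting glass, batch − LOI: 685.9 − 8.460 = 677.4 pbw (equal to the oxide-mass sum)
each wt % is 100 × oxide ÷ glass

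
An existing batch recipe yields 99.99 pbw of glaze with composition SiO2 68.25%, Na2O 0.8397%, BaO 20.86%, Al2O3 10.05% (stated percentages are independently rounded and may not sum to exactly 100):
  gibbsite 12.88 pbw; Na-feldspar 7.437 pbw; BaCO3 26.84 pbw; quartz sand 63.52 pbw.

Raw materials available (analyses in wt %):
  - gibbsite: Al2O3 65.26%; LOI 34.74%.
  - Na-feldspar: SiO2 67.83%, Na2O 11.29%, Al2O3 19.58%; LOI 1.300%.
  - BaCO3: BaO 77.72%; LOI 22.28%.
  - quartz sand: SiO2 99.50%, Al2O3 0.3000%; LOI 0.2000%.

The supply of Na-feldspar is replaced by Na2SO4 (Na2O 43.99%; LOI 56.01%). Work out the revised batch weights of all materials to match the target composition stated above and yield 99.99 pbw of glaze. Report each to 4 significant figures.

Revised batch per 99.99 pbw glaze:
  gibbsite: 15.08 pbw
  Na2SO4: 1.909 pbw
  BaCO3: 26.84 pbw
  quartz sand: 68.59 pbw
Total batch = 112.4 pbw; LOI loss = 12.43 pbw

Every computation runs at exact precision all the way through; the intermediate values are shown rounded to 4 significant figures within the worked lines; every reported figure sees exactly one rounding; the derived quantities, including ignition loss, the four compositions, the yield, totals, glass mass, are rebuilt using the weight values on 99.99 pbw of glass in full float precision as given in question or answer.
Target oxide masses per 99.99 pbw glaze:
  SiO2: 68.25% × 99.99 = 68.24 pbw
  Na2O: 0.8397% × 99.99 = 0.8396 pbw
  BaO: 20.86% × 99.99 = 20.86 pbw
  Al2O3: 10.05% × 99.99 = 10.05 pbw
Balance tally, oxide-wise, from the weights as reported, for the quoted basis mass (summed amounts equal target values once rounding is allowed for):
  SiO2: 68.59·0.9950 = 68.25 pbw (target 68.24 pbw)
  Na2O: 1.909·0.4399 = 0.8398 pbw (target 0.8396 pbw)
  BaO: 26.84·0.7772 = 20.86 pbw (target 20.86 pbw)
  Al2O3: 15.08·0.6526 + 68.59·0.003000 = 10.05 pbw (target 10.05 pbw)
Glass mass check: batch Σ − ignition loss = 99.99 pbw (targets for the oxides total 99.99 pbw; versus the stated basis of 99.99 pbw — gaps are rounding artifacts).
Total batch = Σ batch = 112.4 pbw; Σ batch·LOI gives LOI loss = 12.43 pbw; yield, glass over the total, = 88.95%.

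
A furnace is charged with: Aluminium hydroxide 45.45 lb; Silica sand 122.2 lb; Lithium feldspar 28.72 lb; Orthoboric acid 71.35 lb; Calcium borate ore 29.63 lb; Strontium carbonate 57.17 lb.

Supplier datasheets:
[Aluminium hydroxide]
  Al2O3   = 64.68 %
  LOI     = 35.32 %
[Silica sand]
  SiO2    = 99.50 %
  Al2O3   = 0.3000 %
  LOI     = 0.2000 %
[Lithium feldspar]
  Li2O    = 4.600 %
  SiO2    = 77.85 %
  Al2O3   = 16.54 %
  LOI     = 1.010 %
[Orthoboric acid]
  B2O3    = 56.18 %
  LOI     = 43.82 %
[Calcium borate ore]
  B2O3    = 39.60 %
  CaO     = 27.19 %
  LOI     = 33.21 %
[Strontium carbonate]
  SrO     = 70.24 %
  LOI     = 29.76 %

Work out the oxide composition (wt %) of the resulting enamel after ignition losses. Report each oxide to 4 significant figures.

Glass mass = 279.8 lb (batch 354.5 − LOI 74.71).
Composition: B2O3 18.52%, Li2O 0.4721%, SiO2 51.44%, SrO 14.35%, Al2O3 12.33%, CaO 2.879%

In-progress results appear, rounded to four significant digits, across the worked steps; the working math maintains exact precision end to end — a single rounding completes every reported value — all derived quantities are re-derived starting from the weights per 279.8 lb of glass in exact precision (six oxide percentages, glass mass, yield, the totals, ignition loss), as given in either problem or answer.
Delivered oxide masses:
  B2O3: 71.35·0.5618 + 29.63·0.3960 = 51.82 lb
  Li2O: 28.72·0.04600 = 1.321 lb
  SiO2: 122.2·0.9950 + 28.72·0.7785 = 143.9 lb
  SrO: 57.17·0.7024 = 40.16 lb
  Al2O3: 45.45·0.6468 + 122.2·0.003000 + 28.72·0.1654 = 34.51 lb
  CaO: 29.63·0.2719 = 8.056 lb
LOI: 45.45·0.3532 + 122.2·0.002000 + 28.72·0.01010 + 71.35·0.4382 + 29.63·0.3321 + 57.17·0.2976 = 74.71 lb
Glass = total batch minus LOI = 354.5 − 74.71 = 279.8 lb (= Σ oxide masses)
wt % = 100 × oxide mass / glass mass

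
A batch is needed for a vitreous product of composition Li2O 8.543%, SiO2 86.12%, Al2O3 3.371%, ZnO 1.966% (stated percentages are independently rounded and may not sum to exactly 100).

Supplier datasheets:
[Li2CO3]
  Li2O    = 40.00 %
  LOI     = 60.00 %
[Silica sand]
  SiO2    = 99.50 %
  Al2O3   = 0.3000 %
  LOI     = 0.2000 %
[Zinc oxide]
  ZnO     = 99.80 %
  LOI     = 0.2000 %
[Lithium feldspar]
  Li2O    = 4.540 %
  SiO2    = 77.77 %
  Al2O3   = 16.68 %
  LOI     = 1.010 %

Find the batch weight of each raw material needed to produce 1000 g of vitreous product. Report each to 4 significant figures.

Batch per 1000 g vitreous product:
  Li2CO3: 192.1 g
  Silica sand: 717.7 g
  Zinc oxide: 19.70 g
  Lithium feldspar: 189.2 g
Total batch = 1119 g; LOI loss = 118.6 g; yield = 89.39%

Rounding to 4 significant figures governs every mid-chain value as printed. Every computation keeps full precision in every operation; every reported value is rounded a single time. Derived quantities are re-derived starting from the weights at 1000 g of glass in exact precision (LOI, glass mass, four oxide percentages, yield, the totals) as they appear in the question or the answer.
Target masses of each oxide per 1000 g vitreous product:
  Li2O: 8.543% × 1000 = 85.43 g
  SiO2: 86.12% × 1000 = 861.2 g
  Al2O3: 3.371% × 1000 = 33.71 g
  ZnO: 1.966% × 1000 = 19.66 g
Verifying the oxide balance using the reported weights, on the stated basis (each sum matches its target mass up to rounding of the answer):
  Li2O: 192.1·0.4000 + 189.2·0.04540 = 85.43 g (target 85.43 g)
  SiO2: 717.7·0.9950 + 189.2·0.7777 = 861.3 g (target 861.2 g)
  Al2O3: 717.7·0.003000 + 189.2·0.1668 = 33.71 g (target 33.71 g)
  ZnO: 19.70·0.9980 = 19.66 g (target 19.66 g)
Glass-mass closure: Σ batch − LOI loss = 1000 g (targets for the oxides total 1000 g; against the stated basis, 1000 g — rounding explains the deltas).
Batch total: Σ batch = 1119 g; LOI loss = Σ batch·LOI = 118.6 g; yield: glass divided by total = 89.39%.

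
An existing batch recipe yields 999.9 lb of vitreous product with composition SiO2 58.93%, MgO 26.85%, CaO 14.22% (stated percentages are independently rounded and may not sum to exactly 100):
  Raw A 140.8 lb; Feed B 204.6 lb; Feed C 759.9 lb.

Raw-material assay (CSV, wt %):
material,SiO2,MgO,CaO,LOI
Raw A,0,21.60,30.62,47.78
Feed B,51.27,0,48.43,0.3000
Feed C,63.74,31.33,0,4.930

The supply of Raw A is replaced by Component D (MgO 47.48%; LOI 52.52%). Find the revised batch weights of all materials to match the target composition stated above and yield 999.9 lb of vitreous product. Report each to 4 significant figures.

Full precision is carried from start to finish; in-progress results are printed (rounded to four significant figures) alongside each step; every reported result is rounded just once — the derived quantities (the three compositions, yield, glass mass, totals, ignition loss) are carried in exact precision from the batch weights on 999.9 lb of glass, as set out in the problem or answer text.
Oxide mass targets, per 999.9 lb vitreous product:
  SiO2: 58.93% × 999.9 = 589.2 lb
  MgO: 26.85% × 999.9 = 268.5 lb
  CaO: 14.22% × 999.9 = 142.2 lb
Balance tally, oxide-wise, applying the batch weights above, versus the basis set out (sum by sum, the targets are met given rounding of the digits):
  SiO2: 293.6·0.5127 + 688.3·0.6374 = 589.3 lb (target 589.2 lb)
  MgO: 111.3·0.4748 + 688.3·0.3133 = 268.5 lb (target 268.5 lb)
  CaO: 293.6·0.4843 = 142.2 lb (target 142.2 lb)
The glass-mass cross-check: total batch − LOI = 999.9 lb (the targets, summed, come to 999.9 lb; basis as stated: 999.9 lb — a pure rounding effect).
Total batch = Σ batch = 1093 lb; the LOI term Σ batch·LOI equals 93.27 lb; the yield ratio, glass ÷ batch: 91.47%.

Revised batch per 999.9 lb vitreous product:
  Component D: 111.3 lb
  Feed B: 293.6 lb
  Feed C: 688.3 lb
Total batch = 1093 lb; LOI loss = 93.27 lb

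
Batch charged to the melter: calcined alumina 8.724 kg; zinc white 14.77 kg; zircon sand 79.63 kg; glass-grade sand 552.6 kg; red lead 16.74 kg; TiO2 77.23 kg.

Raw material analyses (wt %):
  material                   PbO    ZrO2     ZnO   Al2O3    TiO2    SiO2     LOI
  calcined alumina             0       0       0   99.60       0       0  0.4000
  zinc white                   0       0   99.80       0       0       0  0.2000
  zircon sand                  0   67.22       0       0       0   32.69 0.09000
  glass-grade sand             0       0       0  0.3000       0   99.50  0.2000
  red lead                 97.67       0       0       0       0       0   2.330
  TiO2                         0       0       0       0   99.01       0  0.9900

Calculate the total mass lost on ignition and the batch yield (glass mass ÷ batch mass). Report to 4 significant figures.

LOI loss = 2.396 kg; glass = 747.3 kg; yield = 99.68%

In-progress results are shown (rounded to four significant digits) alongside each step. The whole derivation runs at full precision through every step — a single rounding produces every reported figure — the derived quantities are computed at exact precision (totals, six oxide percentages, yield, net glass mass, ignition loss) using the weight values for 747.3 kg of glass precisely as stated by the question or the answer.
LOI of each material in turn:
  calcined alumina: 8.724 × 0.004000 = 0.03490 kg
  zinc white: 14.77 × 0.002000 = 0.02954 kg
  zircon sand: 79.63 × 9.000e-04 = 0.07167 kg
  glass-grade sand: 552.6 × 0.002000 = 1.105 kg
  red lead: 16.74 × 0.02330 = 0.3900 kg
  TiO2: 77.23 × 0.009900 = 0.7646 kg
Total LOI = 2.396 kg
Glass = batch − LOI = 749.7 − 2.396 = 747.3 kg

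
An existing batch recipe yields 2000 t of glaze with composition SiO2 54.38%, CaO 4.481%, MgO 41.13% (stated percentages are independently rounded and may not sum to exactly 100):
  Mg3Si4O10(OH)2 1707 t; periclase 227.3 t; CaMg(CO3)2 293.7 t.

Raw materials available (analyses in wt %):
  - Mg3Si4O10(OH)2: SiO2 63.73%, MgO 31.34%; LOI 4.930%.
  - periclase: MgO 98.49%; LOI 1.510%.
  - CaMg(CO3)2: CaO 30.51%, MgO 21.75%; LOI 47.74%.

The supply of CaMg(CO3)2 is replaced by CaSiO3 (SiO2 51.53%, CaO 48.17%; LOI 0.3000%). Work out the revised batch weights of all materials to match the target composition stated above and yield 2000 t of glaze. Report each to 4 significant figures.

Revised batch per 2000 t glaze:
  Mg3Si4O10(OH)2: 1556 t
  periclase: 340.0 t
  CaSiO3: 186.0 t
Total batch = 2082 t; LOI loss = 82.40 t

Mid-chain values appear rounded to four significant digits alongside each step. The working math carries exact precision at each step — every reported result carries a single rounding. All derived quantities (ignition loss, the yield, net glass mass, totals, three oxide percentages) are recomputed from the weighed amounts on 2000 t of glass in exact precision, as quoted within problem or answer.
Target oxide masses per 2000 t glaze:
  SiO2: 54.38% × 2000 = 1088 t
  CaO: 4.481% × 2000 = 89.62 t
  MgO: 41.13% × 2000 = 822.6 t
Balance tally, oxide-wise, applying the batch weights above, for the quoted basis mass (sums match the target masses within answer rounding):
  SiO2: 1556·0.6373 + 186.0·0.5153 = 1087 t (target 1088 t)
  CaO: 186.0·0.4817 = 89.60 t (target 89.62 t)
  MgO: 1556·0.3134 + 340.0·0.9849 = 822.5 t (target 822.6 t)
Glass-mass bookkeeping: whole batch net of LOI = 2000 t (the targets, summed, come to 2000 t; basis as stated: 2000 t — any gap is answer rounding).
Adding the batch up: Σ batch = 2082 t; the LOI term Σ batch·LOI equals 82.40 t; glass ÷ batch gives a yield of 96.04%.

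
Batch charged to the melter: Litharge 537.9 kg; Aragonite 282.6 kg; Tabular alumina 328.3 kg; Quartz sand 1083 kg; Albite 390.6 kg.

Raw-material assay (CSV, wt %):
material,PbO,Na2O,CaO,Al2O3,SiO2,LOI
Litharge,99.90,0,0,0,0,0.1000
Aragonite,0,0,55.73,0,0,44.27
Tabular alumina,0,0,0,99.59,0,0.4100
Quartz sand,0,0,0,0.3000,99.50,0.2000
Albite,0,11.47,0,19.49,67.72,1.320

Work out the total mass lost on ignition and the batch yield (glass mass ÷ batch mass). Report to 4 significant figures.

LOI loss = 134.3 kg; glass = 2488 kg; yield = 94.88%

Mid-chain values are printed (rounded to 4 significant digits) between the steps — each numeric step holds full float precision in every operation — exactly one rounding goes into each reported value — the derived quantities are rebuilt at full float precision (net glass mass, ignition loss, five oxide percentages, yield, totals) using the weight values at 2488 kg of glass, precisely as stated by the problem or the answer.
Loss on ignition, line by line:
  Litharge: 537.9 × 0.001000 = 0.5379 kg
  Aragonite: 282.6 × 0.4427 = 125.1 kg
  Tabular alumina: 328.3 × 0.004100 = 1.346 kg
  Quartz sand: 1083 × 0.002000 = 2.166 kg
  Albite: 390.6 × 0.01320 = 5.156 kg
Total LOI = 134.3 kg
Glass = batch − LOI = 2622 − 134.3 = 2488 kg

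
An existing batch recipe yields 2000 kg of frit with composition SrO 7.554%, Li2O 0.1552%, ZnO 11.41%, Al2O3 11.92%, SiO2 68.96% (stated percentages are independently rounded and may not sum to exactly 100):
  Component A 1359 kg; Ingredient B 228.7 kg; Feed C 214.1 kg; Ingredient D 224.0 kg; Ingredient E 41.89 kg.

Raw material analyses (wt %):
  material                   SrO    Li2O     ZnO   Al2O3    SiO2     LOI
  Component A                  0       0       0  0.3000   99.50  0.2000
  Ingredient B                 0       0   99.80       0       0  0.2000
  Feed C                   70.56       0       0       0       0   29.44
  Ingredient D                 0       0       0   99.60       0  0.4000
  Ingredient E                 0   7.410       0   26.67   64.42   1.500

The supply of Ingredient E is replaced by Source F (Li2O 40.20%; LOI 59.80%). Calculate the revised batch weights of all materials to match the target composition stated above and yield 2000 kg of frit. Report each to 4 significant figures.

Revised batch per 2000 kg frit:
  Component A: 1386 kg
  Ingredient B: 228.7 kg
  Feed C: 214.1 kg
  Ingredient D: 235.2 kg
  Source F: 7.721 kg
Total batch = 2072 kg; LOI loss = 71.82 kg

Working values are printed rounded to 4 significant figures alongside each step. Exact precision is held from first step to last. Every reported value is rounded just once; derived quantities (the yield, five oxide percentages, totals, LOI, glass mass) are carried at exact precision from the weighed amounts on 2000 kg of glass exactly as shown in the question or the answer.
Target oxide masses per 2000 kg frit:
  SrO: 7.554% × 2000 = 151.1 kg
  Li2O: 0.1552% × 2000 = 3.104 kg
  ZnO: 11.41% × 2000 = 228.2 kg
  Al2O3: 11.92% × 2000 = 238.4 kg
  SiO2: 68.96% × 2000 = 1379 kg
Checking each oxide sum applying the batch weights above, per the basis as stated (sums match the target masses up to rounding of the answer):
  SrO: 214.1·0.7056 = 151.1 kg (target 151.1 kg)
  Li2O: 7.721·0.4020 = 3.104 kg (target 3.104 kg)
  ZnO: 228.7·0.9980 = 228.2 kg (target 228.2 kg)
  Al2O3: 1386·0.003000 + 235.2·0.9960 = 238.4 kg (target 238.4 kg)
  SiO2: 1386·0.9950 = 1379 kg (target 1379 kg)
Consistency of the glass mass: Σ batch − LOI loss = 2000 kg (per-oxide target masses sum to 2000 kg; basis as stated: 2000 kg — differing by rounding only).
Whole-batch sum: Σ batch = 2072 kg; Σ batch·LOI gives LOI loss = 71.82 kg; yield: glass divided by total = 96.53%.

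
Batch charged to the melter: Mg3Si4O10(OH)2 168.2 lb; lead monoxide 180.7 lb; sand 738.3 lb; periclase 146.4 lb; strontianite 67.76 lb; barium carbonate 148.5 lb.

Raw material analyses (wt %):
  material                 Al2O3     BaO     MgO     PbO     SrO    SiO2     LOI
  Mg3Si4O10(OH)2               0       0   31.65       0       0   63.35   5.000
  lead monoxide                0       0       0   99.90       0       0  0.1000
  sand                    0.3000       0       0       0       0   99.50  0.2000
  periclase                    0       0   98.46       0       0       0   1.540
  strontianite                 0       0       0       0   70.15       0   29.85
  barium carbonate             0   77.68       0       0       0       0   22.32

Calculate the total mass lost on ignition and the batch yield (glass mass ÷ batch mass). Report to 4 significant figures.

LOI loss = 65.69 lb; glass = 1384 lb; yield = 95.47%

Each numeric step runs at full float precision through the solve. In-progress results are displayed, rounded to 4 significant figures, on the page — every reported value takes a single rounding — derived quantities are recomputed starting from the weights at 1384 lb of glass at exact precision (the totals, the yield, six oxide percentages, ignition loss, net glass mass) as given in question or answer.
Ignition loss by material:
  Mg3Si4O10(OH)2: 168.2 × 0.05000 = 8.410 lb
  lead monoxide: 180.7 × 0.001000 = 0.1807 lb
  sand: 738.3 × 0.002000 = 1.477 lb
  periclase: 146.4 × 0.01540 = 2.255 lb
  strontianite: 67.76 × 0.2985 = 20.23 lb
  barium carbonate: 148.5 × 0.2232 = 33.15 lb
Total LOI = 65.69 lb
Glass = batch − LOI = 1450 − 65.69 = 1384 lb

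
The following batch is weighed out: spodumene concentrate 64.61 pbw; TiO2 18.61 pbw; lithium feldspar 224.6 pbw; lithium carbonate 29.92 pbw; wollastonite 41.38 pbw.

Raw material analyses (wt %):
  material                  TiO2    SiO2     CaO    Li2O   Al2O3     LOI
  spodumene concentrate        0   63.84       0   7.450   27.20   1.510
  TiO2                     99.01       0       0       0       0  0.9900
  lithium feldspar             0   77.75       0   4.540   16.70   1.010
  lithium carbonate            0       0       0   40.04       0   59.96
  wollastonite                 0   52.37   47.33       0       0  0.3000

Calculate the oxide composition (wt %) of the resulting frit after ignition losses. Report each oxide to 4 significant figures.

Exact precision is kept end to end — intermediates are shown rounded off to 4 significant digits on the page. A single rounding completes each reported number; the derived quantities (net glass mass, ignition loss, five oxide percentages, totals, the yield) are rebuilt starting from the weights for 357.6 pbw of glass in exact precision, as written in the question or the answer.
Mass of each oxide from the mix:
  TiO2: 18.61·0.9901 = 18.43 pbw
  SiO2: 64.61·0.6384 + 224.6·0.7775 + 41.38·0.5237 = 237.5 pbw
  CaO: 41.38·0.4733 = 19.59 pbw
  Li2O: 64.61·0.07450 + 224.6·0.04540 + 29.92·0.4004 = 26.99 pbw
  Al2O3: 64.61·0.2720 + 224.6·0.1670 = 55.08 pbw
LOI: 64.61·0.01510 + 18.61·0.009900 + 224.6·0.01010 + 29.92·0.5996 + 41.38·0.003000 = 21.49 pbw
The glass mass, total less LOI, = 379.1 − 21.49 = 357.6 pbw (= Σ oxide masses)
each wt % is 100 × oxide ÷ glass

Glass mass = 357.6 pbw (batch 379.1 − LOI 21.49).
Composition: TiO2 5.152%, SiO2 66.42%, CaO 5.476%, Li2O 7.547%, Al2O3 15.40%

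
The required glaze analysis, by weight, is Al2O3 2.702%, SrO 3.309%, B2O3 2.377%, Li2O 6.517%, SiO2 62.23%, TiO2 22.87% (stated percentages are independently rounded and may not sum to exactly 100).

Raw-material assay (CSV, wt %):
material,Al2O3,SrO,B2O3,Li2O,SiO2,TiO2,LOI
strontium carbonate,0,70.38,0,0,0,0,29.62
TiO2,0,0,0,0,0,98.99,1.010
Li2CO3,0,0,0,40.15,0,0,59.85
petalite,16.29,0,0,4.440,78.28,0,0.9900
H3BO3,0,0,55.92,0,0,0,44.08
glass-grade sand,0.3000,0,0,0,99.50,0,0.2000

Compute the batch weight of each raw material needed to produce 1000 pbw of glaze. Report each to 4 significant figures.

Full float precision is maintained all the way through — rounding to 4 significant figures governs each in-between result as displayed. Every reported result takes just one rounding; derived quantities are recomputed at full float precision (the yield, net glass mass, six oxide percentages, LOI, the totals) from the batch weights at 1000 pbw of glass exactly as printed in either problem or answer.
Target masses of each oxide per 1000 pbw glaze:
  Al2O3: 2.702% × 1000 = 27.02 pbw
  SrO: 3.309% × 1000 = 33.09 pbw
  B2O3: 2.377% × 1000 = 23.77 pbw
  Li2O: 6.517% × 1000 = 65.17 pbw
  SiO2: 62.23% × 1000 = 622.3 pbw
  TiO2: 22.87% × 1000 = 228.7 pbw
Verifying the oxide balance on the weights just shown, relative to the basis at hand (every target is met by its sum exact up to rounding of places):
  Al2O3: 156.6·0.1629 + 502.2·0.003000 = 27.02 pbw (target 27.02 pbw)
  SrO: 47.02·0.7038 = 33.09 pbw (target 33.09 pbw)
  B2O3: 42.51·0.5592 = 23.77 pbw (target 23.77 pbw)
  Li2O: 145.0·0.4015 + 156.6·0.04440 = 65.17 pbw (target 65.17 pbw)
  SiO2: 156.6·0.7828 + 502.2·0.9950 = 622.3 pbw (target 622.3 pbw)
  TiO2: 231.0·0.9899 = 228.7 pbw (target 228.7 pbw)
Auditing the glass mass value: whole batch net of LOI = 1000 pbw (targets for the oxides total 1000 pbw; the stated basis being 1000 pbw — deltas are rounding alone).
Whole-batch sum: Σ batch = 1124 pbw; the LOI term Σ batch·LOI equals 124.3 pbw; yield = glass ÷ total batch = 88.94%.

Batch per 1000 pbw glaze:
  strontium carbonate: 47.02 pbw
  TiO2: 231.0 pbw
  Li2CO3: 145.0 pbw
  petalite: 156.6 pbw
  H3BO3: 42.51 pbw
  glass-grade sand: 502.2 pbw
Total batch = 1124 pbw; LOI loss = 124.3 pbw; yield = 88.94%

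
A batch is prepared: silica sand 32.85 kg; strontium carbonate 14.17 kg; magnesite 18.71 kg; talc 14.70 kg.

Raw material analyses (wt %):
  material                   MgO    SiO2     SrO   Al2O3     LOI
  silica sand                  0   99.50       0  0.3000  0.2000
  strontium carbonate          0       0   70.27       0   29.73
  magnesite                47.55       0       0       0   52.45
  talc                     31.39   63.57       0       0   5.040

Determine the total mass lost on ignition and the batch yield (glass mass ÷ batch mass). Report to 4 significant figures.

All arithmetic keeps exact precision from start to finish — values along the way are printed with 4-significant-figure rounding at each printed step. A single rounding produces each reported figure; derived quantities, which include the yield, four oxide percentages, the totals, ignition loss, glass mass, are carried in exact precision, precisely as stated by problem or answer, starting from the weights per 65.60 kg of glass.
Loss on ignition, line by line:
  silica sand: 32.85 × 0.002000 = 0.06570 kg
  strontium carbonate: 14.17 × 0.2973 = 4.213 kg
  magnesite: 18.71 × 0.5245 = 9.813 kg
  talc: 14.70 × 0.05040 = 0.7409 kg
Total LOI = 14.83 kg
Glass = batch − LOI = 80.43 − 14.83 = 65.60 kg

LOI loss = 14.83 kg; glass = 65.60 kg; yield = 81.56%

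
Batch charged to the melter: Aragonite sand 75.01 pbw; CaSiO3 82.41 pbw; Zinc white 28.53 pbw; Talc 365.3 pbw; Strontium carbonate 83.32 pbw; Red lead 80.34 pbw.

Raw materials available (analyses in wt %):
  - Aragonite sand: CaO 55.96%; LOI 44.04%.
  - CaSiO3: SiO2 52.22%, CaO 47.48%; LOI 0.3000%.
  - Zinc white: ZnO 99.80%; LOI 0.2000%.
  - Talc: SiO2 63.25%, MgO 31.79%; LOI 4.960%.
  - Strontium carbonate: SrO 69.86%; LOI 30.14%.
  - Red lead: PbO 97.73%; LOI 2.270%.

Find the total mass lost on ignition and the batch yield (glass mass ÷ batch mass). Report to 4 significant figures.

LOI loss = 78.39 pbw; glass = 636.5 pbw; yield = 89.03%

Every computation holds full precision at each step; intermediates are printed, rounded to four significant digits, in the working. Exactly one rounding lands on each reported value. Derived quantities (yield, glass mass, totals, six oxide percentages, LOI) are re-derived starting from the weights per 636.5 pbw of glass at exact precision, exactly as shown in the problem or the answer.
LOI of each material in turn:
  Aragonite sand: 75.01 × 0.4404 = 33.03 pbw
  CaSiO3: 82.41 × 0.003000 = 0.2472 pbw
  Zinc white: 28.53 × 0.002000 = 0.05706 pbw
  Talc: 365.3 × 0.04960 = 18.12 pbw
  Strontium carbonate: 83.32 × 0.3014 = 25.11 pbw
  Red lead: 80.34 × 0.02270 = 1.824 pbw
Total LOI = 78.39 pbw
Glass = batch − LOI = 714.9 − 78.39 = 636.5 pbw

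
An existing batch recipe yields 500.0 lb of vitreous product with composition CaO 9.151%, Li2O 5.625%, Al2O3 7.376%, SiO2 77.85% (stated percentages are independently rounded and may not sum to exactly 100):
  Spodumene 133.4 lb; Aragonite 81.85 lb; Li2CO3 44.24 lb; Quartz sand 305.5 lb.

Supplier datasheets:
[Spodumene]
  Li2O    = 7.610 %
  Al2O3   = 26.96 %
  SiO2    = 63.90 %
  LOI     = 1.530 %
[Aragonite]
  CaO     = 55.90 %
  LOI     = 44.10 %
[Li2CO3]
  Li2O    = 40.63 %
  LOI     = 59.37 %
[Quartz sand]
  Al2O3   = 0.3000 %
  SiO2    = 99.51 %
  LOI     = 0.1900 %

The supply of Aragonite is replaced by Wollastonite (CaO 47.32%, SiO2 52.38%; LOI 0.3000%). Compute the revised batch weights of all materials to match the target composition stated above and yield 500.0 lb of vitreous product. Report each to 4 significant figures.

In-progress results are shown rounded to four significant digits; all internal work keeps full precision all the way through; exactly one rounding goes into each reported value. Derived quantities are re-derived in full float precision (LOI, the yield, net glass mass, four oxide percentages, totals) using the weight values on 500.0 lb of glass, as given in the problem or answer text.
The oxide mass targets at 500.0 lb vitreous product:
  CaO: 9.151% × 500.0 = 45.76 lb
  Li2O: 5.625% × 500.0 = 28.12 lb
  Al2O3: 7.376% × 500.0 = 36.88 lb
  SiO2: 77.85% × 500.0 = 389.2 lb
Oxide-by-oxide audit using the reported weights, relative to the basis at hand (each sum matches its target mass within answer rounding):
  CaO: 96.69·0.4732 = 45.75 lb (target 45.76 lb)
  Li2O: 134.0·0.07610 + 44.13·0.4063 = 28.13 lb (target 28.12 lb)
  Al2O3: 134.0·0.2696 + 254.2·0.003000 = 36.89 lb (target 36.88 lb)
  SiO2: 134.0·0.6390 + 96.69·0.5238 + 254.2·0.9951 = 389.2 lb (target 389.2 lb)
Consistency of the glass mass: Σ batch − LOI loss = 500.0 lb (the Σ of target masses is 500.0 lb; the stated basis being 500.0 lb — deltas are rounding alone).
Summing the batch: Σ batch = 529.0 lb; the LOI term Σ batch·LOI equals 29.02 lb; yield: glass divided by total = 94.51%.

Revised batch per 500.0 lb vitreous product:
  Spodumene: 134.0 lb
  Wollastonite: 96.69 lb
  Li2CO3: 44.13 lb
  Quartz sand: 254.2 lb
Total batch = 529.0 lb; LOI loss = 29.02 lb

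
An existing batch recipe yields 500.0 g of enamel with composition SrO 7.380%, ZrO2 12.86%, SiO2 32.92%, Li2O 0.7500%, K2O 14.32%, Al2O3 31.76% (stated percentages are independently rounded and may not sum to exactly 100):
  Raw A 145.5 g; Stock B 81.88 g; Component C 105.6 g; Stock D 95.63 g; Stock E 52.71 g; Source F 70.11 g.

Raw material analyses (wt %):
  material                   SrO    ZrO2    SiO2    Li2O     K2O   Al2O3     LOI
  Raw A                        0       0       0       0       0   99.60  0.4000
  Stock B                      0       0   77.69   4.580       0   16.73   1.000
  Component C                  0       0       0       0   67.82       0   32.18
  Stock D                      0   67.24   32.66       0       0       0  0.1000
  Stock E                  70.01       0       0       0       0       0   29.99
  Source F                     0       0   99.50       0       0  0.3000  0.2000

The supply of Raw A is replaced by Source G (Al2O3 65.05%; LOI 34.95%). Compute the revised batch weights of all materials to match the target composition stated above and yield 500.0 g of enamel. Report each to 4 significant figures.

All internal work keeps full float precision at each step; working values are printed (rounded to four significant digits) in the printout; every reported value is rounded only once — the derived quantities are re-derived in exact precision (six oxide percentages, net glass mass, LOI, the yield, totals) starting from the weights at 500.0 g of glass exactly as shown in problem or answer.
The oxide mass targets at 500.0 g enamel:
  SrO: 7.380% × 500.0 = 36.90 g
  ZrO2: 12.86% × 500.0 = 64.30 g
  SiO2: 32.92% × 500.0 = 164.6 g
  Li2O: 0.7500% × 500.0 = 3.750 g
  K2O: 14.32% × 500.0 = 71.60 g
  Al2O3: 31.76% × 500.0 = 158.8 g
Balance tally, oxide-wise, given the weights on record, at the basis given (every target is met by its sum up to rounding of the answer):
  SrO: 52.71·0.7001 = 36.90 g (target 36.90 g)
  ZrO2: 95.63·0.6724 = 64.30 g (target 64.30 g)
  SiO2: 81.88·0.7769 + 95.63·0.3266 + 70.11·0.9950 = 164.6 g (target 164.6 g)
  Li2O: 81.88·0.04580 = 3.750 g (target 3.750 g)
  K2O: 105.6·0.6782 = 71.62 g (target 71.60 g)
  Al2O3: 222.7·0.6505 + 81.88·0.1673 + 70.11·0.003000 = 158.8 g (target 158.8 g)
Glass-mass closure: Σ batch − LOI loss = 500.0 g (per-oxide target masses sum to 500.0 g; basis as stated: 500.0 g — rounding explains the deltas).
Summing the batch: Σ batch = 628.6 g; ignition loss, Σ(batch × LOI) = 128.7 g; yield: glass divided by total = 79.53%.

Revised batch per 500.0 g enamel:
  Source G: 222.7 g
  Stock B: 81.88 g
  Component C: 105.6 g
  Stock D: 95.63 g
  Stock E: 52.71 g
  Source F: 70.11 g
Total batch = 628.6 g; LOI loss = 128.7 g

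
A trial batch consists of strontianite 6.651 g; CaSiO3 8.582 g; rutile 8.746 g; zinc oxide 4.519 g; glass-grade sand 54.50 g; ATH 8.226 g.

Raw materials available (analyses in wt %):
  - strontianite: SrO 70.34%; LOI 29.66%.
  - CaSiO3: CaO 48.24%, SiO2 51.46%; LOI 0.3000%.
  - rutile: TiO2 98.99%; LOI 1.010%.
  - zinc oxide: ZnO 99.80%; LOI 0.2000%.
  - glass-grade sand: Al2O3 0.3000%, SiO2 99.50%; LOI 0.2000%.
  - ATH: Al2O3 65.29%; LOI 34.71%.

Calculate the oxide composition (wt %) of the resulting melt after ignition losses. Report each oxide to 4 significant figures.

The whole derivation carries full float precision at all times — intermediates are printed (rounded to four significant digits) in the printout. A single rounding yields each reported value. All derived quantities, including the six compositions, ignition loss, yield, the totals, glass mass, are re-derived using the weight values for 86.16 g of glass at full float precision, as set out in the problem or answer text.
Per-oxide mass from batch:
  Al2O3: 54.50·0.003000 + 8.226·0.6529 = 5.534 g
  CaO: 8.582·0.4824 = 4.140 g
  ZnO: 4.519·0.9980 = 4.510 g
  SrO: 6.651·0.7034 = 4.678 g
  TiO2: 8.746·0.9899 = 8.658 g
  SiO2: 8.582·0.5146 + 54.50·0.9950 = 58.64 g
LOI: 6.651·0.2966 + 8.582·0.003000 + 8.746·0.01010 + 4.519·0.002000 + 54.50·0.002000 + 8.226·0.3471 = 5.060 g
Net of LOI, the glass mass = 91.22 − 5.060 = 86.16 g (equal to the oxide-mass sum)
oxide / glass × 100 gives the wt %

Glass mass = 86.16 g (batch 91.22 − LOI 5.060).
Composition: Al2O3 6.423%, CaO 4.805%, ZnO 5.234%, SrO 5.430%, TiO2 10.05%, SiO2 68.06%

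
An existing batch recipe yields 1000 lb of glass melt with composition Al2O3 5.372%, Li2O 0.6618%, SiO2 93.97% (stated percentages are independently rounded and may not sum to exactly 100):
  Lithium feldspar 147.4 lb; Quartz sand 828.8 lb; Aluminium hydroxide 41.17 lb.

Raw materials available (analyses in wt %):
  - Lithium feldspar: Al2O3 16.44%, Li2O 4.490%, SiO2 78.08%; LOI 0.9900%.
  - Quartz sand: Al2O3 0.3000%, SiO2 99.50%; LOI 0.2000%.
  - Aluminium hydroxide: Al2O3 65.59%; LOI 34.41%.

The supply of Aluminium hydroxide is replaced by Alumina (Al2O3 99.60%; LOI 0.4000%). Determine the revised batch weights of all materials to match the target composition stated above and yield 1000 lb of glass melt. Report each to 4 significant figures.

Revised batch per 1000 lb glass melt:
  Lithium feldspar: 147.4 lb
  Quartz sand: 828.8 lb
  Alumina: 27.11 lb
Total batch = 1003 lb; LOI loss = 3.225 lb

Working values appear with 4-significant-figure rounding when written out. Each numeric step keeps full float precision from start to finish; each reported number carries a single rounding — derived quantities, which include the totals, glass mass, yield, the three compositions, ignition loss, are re-derived in exact precision, as given in the problem or the answer, using the weight values for 1000 lb of glass.
Oxide mass targets, per 1000 lb glass melt:
  Al2O3: 5.372% × 1000 = 53.72 lb
  Li2O: 0.6618% × 1000 = 6.618 lb
  SiO2: 93.97% × 1000 = 939.7 lb
Oxide-by-oxide audit on the weights just shown, on the stated basis (sum by sum, the targets are met inside rounding margins):
  Al2O3: 147.4·0.1644 + 828.8·0.003000 + 27.11·0.9960 = 53.72 lb (target 53.72 lb)
  Li2O: 147.4·0.04490 = 6.618 lb (target 6.618 lb)
  SiO2: 147.4·0.7808 + 828.8·0.9950 = 939.7 lb (target 939.7 lb)
Auditing the glass mass value: Σ batch − LOI loss = 1000 lb (targets for the oxides total 1000 lb; versus the stated basis of 1000 lb — a pure rounding effect).
Adding the batch up: Σ batch = 1003 lb; loss to ignition Σ batch·LOI = 3.225 lb; as yield: glass ÷ batch → 99.68%.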